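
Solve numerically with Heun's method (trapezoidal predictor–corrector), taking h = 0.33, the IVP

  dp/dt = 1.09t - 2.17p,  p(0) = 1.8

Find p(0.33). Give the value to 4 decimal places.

1.0319

Heun: k1 = f(t_n, p_n); k2 = f(t_n + h, p_n + h·k1); p_{n+1} = p_n + (h/2)·(k1 + k2).
t=0.000000, p=1.800000:
  k1 = f(0.000000, 1.800000) = -3.906000
  k2 = f(0.330000, 0.511020) = -0.749213
  p ← 1.800000 + (0.33/2)·(-3.906000 + (-0.749213)) = 1.031890
p(0.33) ≈ 1.0319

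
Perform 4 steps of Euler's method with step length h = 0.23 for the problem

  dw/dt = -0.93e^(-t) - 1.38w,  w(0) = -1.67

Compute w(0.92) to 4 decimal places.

Euler: w_{n+1} = w_n + h·f(t_n, w_n).
t=0.000000, w=-1.670000: f=1.374600 → w ← -1.670000 + 0.23·1.374600 = -1.353842
t=0.230000, w=-1.353842: f=1.129386 → w ← -1.353842 + 0.23·1.129386 = -1.094083
t=0.460000, w=-1.094083: f=0.922741 → w ← -1.094083 + 0.23·0.922741 = -0.881853
t=0.690000, w=-0.881853: f=0.750491 → w ← -0.881853 + 0.23·0.750491 = -0.709240
w(0.92) ≈ -0.7092

-0.7092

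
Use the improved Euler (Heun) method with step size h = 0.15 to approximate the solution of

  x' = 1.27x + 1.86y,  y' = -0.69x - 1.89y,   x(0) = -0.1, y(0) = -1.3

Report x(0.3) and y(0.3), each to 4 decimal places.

-0.8097, -0.6630

Heun on (x,y): k1 = f(s_n, state_n); k2 = f(s_n + h, state_n + h·k1); state_{n+1} = state_n + (h/2)·(k1 + k2).
0.000000: (-0.100000, -1.300000)
  k1 = (-2.545000, 2.526000)
  predictor → (-0.481750, -0.921100)
  k2 = (-2.325068, 2.073287)
  → (-0.465255, -0.955054)
0.150000: (-0.465255, -0.955054)
  k1 = (-2.367274, 2.126077)
  predictor → (-0.820346, -0.636142)
  k2 = (-2.225064, 1.768347)
  → (-0.809680, -0.662972)
(x(0.3), y(0.3)) ≈ (-0.8097, -0.6630)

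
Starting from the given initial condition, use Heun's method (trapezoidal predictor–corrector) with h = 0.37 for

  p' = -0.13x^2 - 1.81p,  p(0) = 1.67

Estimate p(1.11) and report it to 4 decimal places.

0.2419

Heun: k1 = f(x_n, p_n); k2 = f(x_n + h, p_n + h·k1); p_{n+1} = p_n + (h/2)·(k1 + k2).
x=0.000000, p=1.670000:
  k1 = f(0.000000, 1.670000) = -3.022700
  k2 = f(0.370000, 0.551601) = -1.016195
  p ← 1.670000 + (0.37/2)·(-3.022700 + (-1.016195)) = 0.922804
x=0.370000, p=0.922804:
  k1 = f(0.370000, 0.922804) = -1.688073
  k2 = f(0.740000, 0.298217) = -0.610962
  p ← 0.922804 + (0.37/2)·(-1.688073 + (-0.610962)) = 0.497483
x=0.740000, p=0.497483:
  k1 = f(0.740000, 0.497483) = -0.971632
  k2 = f(1.110000, 0.137979) = -0.409915
  p ← 0.497483 + (0.37/2)·(-0.971632 + (-0.409915)) = 0.241897
p(1.11) ≈ 0.2419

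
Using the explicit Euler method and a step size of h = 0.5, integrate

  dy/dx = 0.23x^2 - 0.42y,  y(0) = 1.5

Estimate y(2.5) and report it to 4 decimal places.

Euler: y_{n+1} = y_n + h·f(x_n, y_n).
x=0.000000, y=1.500000: f=-0.630000 → y ← 1.500000 + 0.5·(-0.630000) = 1.185000
x=0.500000, y=1.185000: f=-0.440200 → y ← 1.185000 + 0.5·(-0.440200) = 0.964900
x=1.000000, y=0.964900: f=-0.175258 → y ← 0.964900 + 0.5·(-0.175258) = 0.877271
x=1.500000, y=0.877271: f=0.149046 → y ← 0.877271 + 0.5·0.149046 = 0.951794
x=2.000000, y=0.951794: f=0.520246 → y ← 0.951794 + 0.5·0.520246 = 1.211917
y(2.5) ≈ 1.2119

1.2119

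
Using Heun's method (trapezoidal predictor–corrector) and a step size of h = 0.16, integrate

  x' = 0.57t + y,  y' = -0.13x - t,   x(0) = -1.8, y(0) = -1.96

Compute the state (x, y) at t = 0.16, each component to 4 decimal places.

Heun on (x,y): k1 = f(t_n, state_n); k2 = f(t_n + h, state_n + h·k1); state_{n+1} = state_n + (h/2)·(k1 + k2).
0.000000: (-1.800000, -1.960000)
  k1 = (-1.960000, 0.234000)
  predictor → (-2.113600, -1.922560)
  k2 = (-1.831360, 0.114768)
  → (-2.103309, -1.932099)
(x(0.16), y(0.16)) ≈ (-2.1033, -1.9321)

-2.1033, -1.9321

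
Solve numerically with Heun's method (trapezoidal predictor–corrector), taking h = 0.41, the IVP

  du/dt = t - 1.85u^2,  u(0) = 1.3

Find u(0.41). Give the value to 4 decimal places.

Heun: k1 = f(t_n, u_n); k2 = f(t_n + h, u_n + h·k1); u_{n+1} = u_n + (h/2)·(k1 + k2).
t=0.000000, u=1.300000:
  k1 = f(0.000000, 1.300000) = -3.126500
  k2 = f(0.410000, 0.018135) = 0.409392
  u ← 1.300000 + (0.41/2)·(-3.126500 + 0.409392) = 0.742993
u(0.41) ≈ 0.7430

0.7430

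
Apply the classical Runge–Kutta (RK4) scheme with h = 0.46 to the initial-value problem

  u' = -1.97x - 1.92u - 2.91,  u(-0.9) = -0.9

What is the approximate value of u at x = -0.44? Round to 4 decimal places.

-0.8813

RK4: k1 = f(x_n, u_n); k2 = f(x_n + h/2, u_n + (h/2)·k1); k3 = f(x_n + h/2, u_n + (h/2)·k2); k4 = f(x_n + h, u_n + h·k3); u_{n+1} = u_n + (h/6)·(k1 + 2k2 + 2k3 + k4).
x=-0.900000, u=-0.900000:
  k1 = f(-0.900000, -0.900000) = 0.591000
  k2 = f(-0.670000, -0.764070) = -0.123086
  k3 = f(-0.670000, -0.928310) = 0.192255
  k4 = f(-0.440000, -0.811563) = -0.484999
  u ← -0.900000 + (0.46/6)·(k1 + 2k2 + 2k3 + k4) = -0.881267
u(-0.44) ≈ -0.8813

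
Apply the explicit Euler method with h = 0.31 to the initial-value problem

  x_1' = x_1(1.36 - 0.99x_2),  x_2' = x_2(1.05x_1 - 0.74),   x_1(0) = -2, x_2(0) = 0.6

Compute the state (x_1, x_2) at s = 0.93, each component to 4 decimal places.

Euler on (x_1,x_2): x_1_{n+1} = x_1_n + h·x_1', x_2_{n+1} = x_2_n + h·x_2'.
0.000000: (-2.000000, 0.600000); f=(-1.532000, -1.704000) → (-2.474920, 0.071760)
0.310000: (-2.474920, 0.071760); f=(-3.190067, -0.239583) → (-3.463841, -0.002511)
0.620000: (-3.463841, -0.002511); f=(-4.719433, 0.010989) → (-4.926865, 0.000896)
(x_1(0.93), x_2(0.93)) ≈ (-4.9269, 0.0009)

-4.9269, 0.0009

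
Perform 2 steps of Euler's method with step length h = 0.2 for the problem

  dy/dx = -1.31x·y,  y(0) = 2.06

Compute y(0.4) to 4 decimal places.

Euler: y_{n+1} = y_n + h·f(x_n, y_n).
x=0.000000, y=2.060000: f=0.000000 → y ← 2.060000 + 0.2·0.000000 = 2.060000
x=0.200000, y=2.060000: f=-0.539720 → y ← 2.060000 + 0.2·(-0.539720) = 1.952056
y(0.4) ≈ 1.9521

1.9521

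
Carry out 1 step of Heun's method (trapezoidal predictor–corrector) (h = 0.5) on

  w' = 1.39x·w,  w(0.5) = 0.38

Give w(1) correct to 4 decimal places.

Heun: k1 = f(x_n, w_n); k2 = f(x_n + h, w_n + h·k1); w_{n+1} = w_n + (h/2)·(k1 + k2).
x=0.500000, w=0.380000:
  k1 = f(0.500000, 0.380000) = 0.264100
  k2 = f(1.000000, 0.512050) = 0.711749
  w ← 0.380000 + (0.5/2)·(0.264100 + 0.711749) = 0.623962
w(1) ≈ 0.6240

0.6240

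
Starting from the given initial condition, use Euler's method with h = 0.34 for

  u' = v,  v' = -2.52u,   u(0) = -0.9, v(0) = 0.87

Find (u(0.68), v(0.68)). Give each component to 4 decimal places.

-0.0462, 2.1588

Euler on (u,v): u_{n+1} = u_n + h·u', v_{n+1} = v_n + h·v'.
0.000000: (-0.900000, 0.870000); f=(0.870000, 2.268000) → (-0.604200, 1.641120)
0.340000: (-0.604200, 1.641120); f=(1.641120, 1.522584) → (-0.046219, 2.158799)
(u(0.68), v(0.68)) ≈ (-0.0462, 2.1588)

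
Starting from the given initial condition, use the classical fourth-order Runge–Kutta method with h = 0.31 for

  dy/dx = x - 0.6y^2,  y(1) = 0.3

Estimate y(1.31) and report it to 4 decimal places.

RK4: k1 = f(x_n, y_n); k2 = f(x_n + h/2, y_n + (h/2)·k1); k3 = f(x_n + h/2, y_n + (h/2)·k2); k4 = f(x_n + h, y_n + h·k3); y_{n+1} = y_n + (h/6)·(k1 + 2k2 + 2k3 + k4).
x=1.000000, y=0.300000:
  k1 = f(1.000000, 0.300000) = 0.946000
  k2 = f(1.155000, 0.446630) = 1.035313
  k3 = f(1.155000, 0.460474) = 1.027778
  k4 = f(1.310000, 0.618611) = 1.080392
  y ← 0.300000 + (0.31/6)·(k1 + 2k2 + 2k3 + k4) = 0.617883
y(1.31) ≈ 0.6179

0.6179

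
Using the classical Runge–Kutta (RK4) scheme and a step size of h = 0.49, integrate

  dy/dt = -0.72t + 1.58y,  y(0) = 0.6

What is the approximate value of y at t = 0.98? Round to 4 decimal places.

2.1971

RK4: k1 = f(t_n, y_n); k2 = f(t_n + h/2, y_n + (h/2)·k1); k3 = f(t_n + h/2, y_n + (h/2)·k2); k4 = f(t_n + h, y_n + h·k3); y_{n+1} = y_n + (h/6)·(k1 + 2k2 + 2k3 + k4).
t=0.000000, y=0.600000:
  k1 = f(0.000000, 0.600000) = 0.948000
  k2 = f(0.245000, 0.832260) = 1.138571
  k3 = f(0.245000, 0.878950) = 1.212341
  k4 = f(0.490000, 1.194047) = 1.533794
  y ← 0.600000 + (0.49/6)·(k1 + 2k2 + 2k3 + k4) = 1.186662
t=0.490000, y=1.186662:
  k1 = f(0.490000, 1.186662) = 1.522126
  k2 = f(0.735000, 1.559583) = 1.934941
  k3 = f(0.735000, 1.660723) = 2.094742
  k4 = f(0.980000, 2.213086) = 2.791075
  y ← 1.186662 + (0.49/6)·(k1 + 2k2 + 2k3 + k4) = 2.197088
y(0.98) ≈ 2.1971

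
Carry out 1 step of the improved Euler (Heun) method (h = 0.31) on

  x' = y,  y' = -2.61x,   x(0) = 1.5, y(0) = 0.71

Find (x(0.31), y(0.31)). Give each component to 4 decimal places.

Heun on (x,y): k1 = f(t_n, state_n); k2 = f(t_n + h, state_n + h·k1); state_{n+1} = state_n + (h/2)·(k1 + k2).
0.000000: (1.500000, 0.710000)
  k1 = (0.710000, -3.915000)
  predictor → (1.720100, -0.503650)
  k2 = (-0.503650, -4.489461)
  → (1.531984, -0.592691)
(x(0.31), y(0.31)) ≈ (1.5320, -0.5927)

1.5320, -0.5927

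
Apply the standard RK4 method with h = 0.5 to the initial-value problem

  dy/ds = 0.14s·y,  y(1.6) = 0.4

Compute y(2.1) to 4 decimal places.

0.4553

RK4: k1 = f(s_n, y_n); k2 = f(s_n + h/2, y_n + (h/2)·k1); k3 = f(s_n + h/2, y_n + (h/2)·k2); k4 = f(s_n + h, y_n + h·k3); y_{n+1} = y_n + (h/6)·(k1 + 2k2 + 2k3 + k4).
s=1.600000, y=0.400000:
  k1 = f(1.600000, 0.400000) = 0.089600
  k2 = f(1.850000, 0.422400) = 0.109402
  k3 = f(1.850000, 0.427350) = 0.110684
  k4 = f(2.100000, 0.455342) = 0.133871
  y ← 0.400000 + (0.5/6)·(k1 + 2k2 + 2k3 + k4) = 0.455303
y(2.1) ≈ 0.4553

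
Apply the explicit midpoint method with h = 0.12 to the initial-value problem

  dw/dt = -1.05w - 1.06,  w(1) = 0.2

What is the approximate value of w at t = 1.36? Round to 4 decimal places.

-0.1798

Midpoint: k1 = f(t_n, w_n); k2 = f(t_n + h/2, w_n + (h/2)·k1); w_{n+1} = w_n + h·k2.
t=1.000000, w=0.200000:
  k1 = f(1.000000, 0.200000) = -1.270000
  k2 = f(1.060000, 0.123800) = -1.189990
  w ← 0.200000 + 0.12·(-1.189990) = 0.057201
t=1.120000, w=0.057201:
  k1 = f(1.120000, 0.057201) = -1.120061
  k2 = f(1.180000, -0.010002) = -1.049497
  w ← 0.057201 + 0.12·(-1.049497) = -0.068738
t=1.240000, w=-0.068738:
  k1 = f(1.240000, -0.068738) = -0.987825
  k2 = f(1.300000, -0.128008) = -0.925592
  w ← -0.068738 + 0.12·(-0.925592) = -0.179809
w(1.36) ≈ -0.1798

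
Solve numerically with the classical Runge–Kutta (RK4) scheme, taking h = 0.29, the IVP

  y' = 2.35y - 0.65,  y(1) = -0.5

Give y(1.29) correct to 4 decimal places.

RK4: k1 = f(x_n, y_n); k2 = f(x_n + h/2, y_n + (h/2)·k1); k3 = f(x_n + h/2, y_n + (h/2)·k2); k4 = f(x_n + h, y_n + h·k3); y_{n+1} = y_n + (h/6)·(k1 + 2k2 + 2k3 + k4).
x=1.000000, y=-0.500000:
  k1 = f(1.000000, -0.500000) = -1.825000
  k2 = f(1.145000, -0.764625) = -2.446869
  k3 = f(1.145000, -0.854796) = -2.658771
  k4 = f(1.290000, -1.271043) = -3.636952
  y ← -0.500000 + (0.29/6)·(k1 + 2k2 + 2k3 + k4) = -1.257539
y(1.29) ≈ -1.2575

-1.2575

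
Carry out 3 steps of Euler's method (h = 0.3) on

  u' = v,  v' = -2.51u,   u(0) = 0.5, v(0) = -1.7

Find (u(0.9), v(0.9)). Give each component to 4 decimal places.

-1.2536, -1.5924

Euler on (u,v): u_{n+1} = u_n + h·u', v_{n+1} = v_n + h·v'.
0.000000: (0.500000, -1.700000); f=(-1.700000, -1.255000) → (-0.010000, -2.076500)
0.300000: (-0.010000, -2.076500); f=(-2.076500, 0.025100) → (-0.632950, -2.068970)
0.600000: (-0.632950, -2.068970); f=(-2.068970, 1.588704) → (-1.253641, -1.592359)
(u(0.9), v(0.9)) ≈ (-1.2536, -1.5924)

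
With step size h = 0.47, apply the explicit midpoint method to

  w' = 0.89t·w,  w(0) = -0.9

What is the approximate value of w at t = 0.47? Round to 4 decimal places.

Midpoint: k1 = f(t_n, w_n); k2 = f(t_n + h/2, w_n + (h/2)·k1); w_{n+1} = w_n + h·k2.
t=0.000000, w=-0.900000:
  k1 = f(0.000000, -0.900000) = 0.000000
  k2 = f(0.235000, -0.900000) = -0.188235
  w ← -0.900000 + 0.47·(-0.188235) = -0.988470
w(0.47) ≈ -0.9885

-0.9885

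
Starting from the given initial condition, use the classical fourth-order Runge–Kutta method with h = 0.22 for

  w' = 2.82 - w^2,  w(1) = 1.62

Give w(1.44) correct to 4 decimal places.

1.6655

RK4: k1 = f(s_n, w_n); k2 = f(s_n + h/2, w_n + (h/2)·k1); k3 = f(s_n + h/2, w_n + (h/2)·k2); k4 = f(s_n + h, w_n + h·k3); w_{n+1} = w_n + (h/6)·(k1 + 2k2 + 2k3 + k4).
s=1.000000, w=1.620000:
  k1 = f(1.000000, 1.620000) = 0.195600
  k2 = f(1.110000, 1.641516) = 0.125425
  k3 = f(1.110000, 1.633797) = 0.150708
  k4 = f(1.220000, 1.653156) = 0.087076
  w ← 1.620000 + (0.22/6)·(k1 + 2k2 + 2k3 + k4) = 1.650615
s=1.220000, w=1.650615:
  k1 = f(1.220000, 1.650615) = 0.095472
  k2 = f(1.330000, 1.661116) = 0.060692
  k3 = f(1.330000, 1.657291) = 0.073388
  k4 = f(1.440000, 1.666760) = 0.041912
  w ← 1.650615 + (0.22/6)·(k1 + 2k2 + 2k3 + k4) = 1.665484
w(1.44) ≈ 1.6655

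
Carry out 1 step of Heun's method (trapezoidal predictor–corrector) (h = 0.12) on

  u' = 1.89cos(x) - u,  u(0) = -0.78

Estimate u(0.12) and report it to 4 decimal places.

Heun: k1 = f(x_n, u_n); k2 = f(x_n + h, u_n + h·k1); u_{n+1} = u_n + (h/2)·(k1 + k2).
x=0.000000, u=-0.780000:
  k1 = f(0.000000, -0.780000) = 2.670000
  k2 = f(0.120000, -0.459600) = 2.336008
  u ← -0.780000 + (0.12/2)·(2.670000 + 2.336008) = -0.479640
u(0.12) ≈ -0.4796

-0.4796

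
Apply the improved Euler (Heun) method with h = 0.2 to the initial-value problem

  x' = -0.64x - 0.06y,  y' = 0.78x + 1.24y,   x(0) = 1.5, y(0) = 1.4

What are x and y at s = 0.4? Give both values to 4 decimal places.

Heun on (x,y): k1 = f(s_n, state_n); k2 = f(s_n + h, state_n + h·k1); state_{n+1} = state_n + (h/2)·(k1 + k2).
0.000000: (1.500000, 1.400000)
  k1 = (-1.044000, 2.906000)
  predictor → (1.291200, 1.981200)
  k2 = (-0.945240, 3.463824)
  → (1.301076, 2.036982)
0.200000: (1.301076, 2.036982)
  k1 = (-0.954908, 3.540697)
  predictor → (1.110094, 2.745122)
  k2 = (-0.875168, 4.269825)
  → (1.118068, 2.818035)
(x(0.4), y(0.4)) ≈ (1.1181, 2.8180)

1.1181, 2.8180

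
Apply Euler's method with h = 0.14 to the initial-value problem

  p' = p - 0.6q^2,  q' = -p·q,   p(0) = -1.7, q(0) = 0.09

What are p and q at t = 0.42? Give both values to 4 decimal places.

-2.5224, 0.1855

Euler on (p,q): p_{n+1} = p_n + h·p', q_{n+1} = q_n + h·q'.
0.000000: (-1.700000, 0.090000); f=(-1.704860, 0.153000) → (-1.938680, 0.111420)
0.140000: (-1.938680, 0.111420); f=(-1.946129, 0.216008) → (-2.211138, 0.141661)
0.280000: (-2.211138, 0.141661); f=(-2.223179, 0.313232) → (-2.522384, 0.185514)
(p(0.42), q(0.42)) ≈ (-2.5224, 0.1855)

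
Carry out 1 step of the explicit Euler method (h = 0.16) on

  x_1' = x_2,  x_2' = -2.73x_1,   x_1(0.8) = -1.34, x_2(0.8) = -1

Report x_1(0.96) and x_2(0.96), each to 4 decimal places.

Euler on (x_1,x_2): x_1_{n+1} = x_1_n + h·x_1', x_2_{n+1} = x_2_n + h·x_2'.
0.800000: (-1.340000, -1.000000); f=(-1.000000, 3.658200) → (-1.500000, -0.414688)
(x_1(0.96), x_2(0.96)) ≈ (-1.5000, -0.4147)

-1.5000, -0.4147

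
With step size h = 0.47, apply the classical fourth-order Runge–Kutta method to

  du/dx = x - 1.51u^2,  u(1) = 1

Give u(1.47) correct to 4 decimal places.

0.9498

RK4: k1 = f(x_n, u_n); k2 = f(x_n + h/2, u_n + (h/2)·k1); k3 = f(x_n + h/2, u_n + (h/2)·k2); k4 = f(x_n + h, u_n + h·k3); u_{n+1} = u_n + (h/6)·(k1 + 2k2 + 2k3 + k4).
x=1.000000, u=1.000000:
  k1 = f(1.000000, 1.000000) = -0.510000
  k2 = f(1.235000, 0.880150) = 0.065257
  k3 = f(1.235000, 1.015335) = -0.321668
  k4 = f(1.470000, 0.848816) = 0.382062
  u ← 1.000000 + (0.47/6)·(k1 + 2k2 + 2k3 + k4) = 0.949807
u(1.47) ≈ 0.9498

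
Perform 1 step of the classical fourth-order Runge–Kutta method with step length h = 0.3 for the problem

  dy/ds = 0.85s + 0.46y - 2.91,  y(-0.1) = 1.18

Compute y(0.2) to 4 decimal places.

RK4: k1 = f(s_n, y_n); k2 = f(s_n + h/2, y_n + (h/2)·k1); k3 = f(s_n + h/2, y_n + (h/2)·k2); k4 = f(s_n + h, y_n + h·k3); y_{n+1} = y_n + (h/6)·(k1 + 2k2 + 2k3 + k4).
s=-0.100000, y=1.180000:
  k1 = f(-0.100000, 1.180000) = -2.452200
  k2 = f(0.050000, 0.812170) = -2.493902
  k3 = f(0.050000, 0.805915) = -2.496779
  k4 = f(0.200000, 0.430966) = -2.541756
  y ← 1.180000 + (0.3/6)·(k1 + 2k2 + 2k3 + k4) = 0.431234
y(0.2) ≈ 0.4312

0.4312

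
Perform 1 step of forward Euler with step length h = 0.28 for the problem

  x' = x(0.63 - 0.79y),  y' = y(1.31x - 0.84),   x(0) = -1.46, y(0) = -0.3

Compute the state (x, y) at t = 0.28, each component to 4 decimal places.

-1.8144, -0.0688

Euler on (x,y): x_{n+1} = x_n + h·x', y_{n+1} = y_n + h·y'.
0.000000: (-1.460000, -0.300000); f=(-1.265820, 0.825780) → (-1.814430, -0.068782)
(x(0.28), y(0.28)) ≈ (-1.8144, -0.0688)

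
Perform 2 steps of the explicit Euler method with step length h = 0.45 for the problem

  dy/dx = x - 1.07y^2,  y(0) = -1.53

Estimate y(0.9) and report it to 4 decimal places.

Euler: y_{n+1} = y_n + h·f(x_n, y_n).
x=0.000000, y=-1.530000: f=-2.504763 → y ← -1.530000 + 0.45·(-2.504763) = -2.657143
x=0.450000, y=-2.657143: f=-7.104640 → y ← -2.657143 + 0.45·(-7.104640) = -5.854231
y(0.9) ≈ -5.8542

-5.8542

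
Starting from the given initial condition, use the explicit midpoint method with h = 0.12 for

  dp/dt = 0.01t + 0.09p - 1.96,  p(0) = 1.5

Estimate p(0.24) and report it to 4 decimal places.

Midpoint: k1 = f(t_n, p_n); k2 = f(t_n + h/2, p_n + (h/2)·k1); p_{n+1} = p_n + h·k2.
t=0.000000, p=1.500000:
  k1 = f(0.000000, 1.500000) = -1.825000
  k2 = f(0.060000, 1.390500) = -1.834255
  p ← 1.500000 + 0.12·(-1.834255) = 1.279889
t=0.120000, p=1.279889:
  k1 = f(0.120000, 1.279889) = -1.843610
  k2 = f(0.180000, 1.169273) = -1.852965
  p ← 1.279889 + 0.12·(-1.852965) = 1.057534
p(0.24) ≈ 1.0575

1.0575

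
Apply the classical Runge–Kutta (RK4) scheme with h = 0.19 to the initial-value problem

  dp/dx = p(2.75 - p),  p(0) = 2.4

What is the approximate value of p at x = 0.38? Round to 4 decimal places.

2.6158

RK4: k1 = f(x_n, p_n); k2 = f(x_n + h/2, p_n + (h/2)·k1); k3 = f(x_n + h/2, p_n + (h/2)·k2); k4 = f(x_n + h, p_n + h·k3); p_{n+1} = p_n + (h/6)·(k1 + 2k2 + 2k3 + k4).
x=0.000000, p=2.400000:
  k1 = f(0.000000, 2.400000) = 0.840000
  k2 = f(0.095000, 2.479800) = 0.670042
  k3 = f(0.095000, 2.463654) = 0.705457
  k4 = f(0.190000, 2.534037) = 0.547258
  p ← 2.400000 + (0.19/6)·(k1 + 2k2 + 2k3 + k4) = 2.531045
x=0.190000, p=2.531045:
  k1 = f(0.190000, 2.531045) = 0.554185
  k2 = f(0.285000, 2.583692) = 0.429688
  k3 = f(0.285000, 2.571865) = 0.458139
  k4 = f(0.380000, 2.618091) = 0.345349
  p ← 2.531045 + (0.19/6)·(k1 + 2k2 + 2k3 + k4) = 2.615759
p(0.38) ≈ 2.6158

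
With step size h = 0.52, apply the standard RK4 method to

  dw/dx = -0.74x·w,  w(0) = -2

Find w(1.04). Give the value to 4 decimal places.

-1.3403

RK4: k1 = f(x_n, w_n); k2 = f(x_n + h/2, w_n + (h/2)·k1); k3 = f(x_n + h/2, w_n + (h/2)·k2); k4 = f(x_n + h, w_n + h·k3); w_{n+1} = w_n + (h/6)·(k1 + 2k2 + 2k3 + k4).
x=0.000000, w=-2.000000:
  k1 = f(0.000000, -2.000000) = 0.000000
  k2 = f(0.260000, -2.000000) = 0.384800
  k3 = f(0.260000, -1.899952) = 0.365551
  k4 = f(0.520000, -1.809914) = 0.696455
  w ← -2.000000 + (0.52/6)·(k1 + 2k2 + 2k3 + k4) = -1.809580
x=0.520000, w=-1.809580:
  k1 = f(0.520000, -1.809580) = 0.696326
  k2 = f(0.780000, -1.628535) = 0.939990
  k3 = f(0.780000, -1.565182) = 0.903423
  k4 = f(1.040000, -1.339800) = 1.031110
  w ← -1.809580 + (0.52/6)·(k1 + 2k2 + 2k3 + k4) = -1.340344
w(1.04) ≈ -1.3403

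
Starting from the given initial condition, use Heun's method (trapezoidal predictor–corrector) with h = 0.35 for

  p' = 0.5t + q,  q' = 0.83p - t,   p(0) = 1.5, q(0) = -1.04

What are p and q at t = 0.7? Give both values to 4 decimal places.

1.1251, -0.5687

Heun on (p,q): k1 = f(t_n, state_n); k2 = f(t_n + h, state_n + h·k1); state_{n+1} = state_n + (h/2)·(k1 + k2).
0.000000: (1.500000, -1.040000)
  k1 = (-1.040000, 1.245000)
  predictor → (1.136000, -0.604250)
  k2 = (-0.429250, 0.592880)
  → (1.242881, -0.718371)
0.350000: (1.242881, -0.718371)
  k1 = (-0.543371, 0.681591)
  predictor → (1.052701, -0.479814)
  k2 = (-0.129814, 0.173742)
  → (1.125074, -0.568688)
(p(0.7), q(0.7)) ≈ (1.1251, -0.5687)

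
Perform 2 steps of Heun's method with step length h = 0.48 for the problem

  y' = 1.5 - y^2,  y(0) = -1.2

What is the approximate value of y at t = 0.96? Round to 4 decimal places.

Heun: k1 = f(t_n, y_n); k2 = f(t_n + h, y_n + h·k1); y_{n+1} = y_n + (h/2)·(k1 + k2).
t=0.000000, y=-1.200000:
  k1 = f(0.000000, -1.200000) = 0.060000
  k2 = f(0.480000, -1.171200) = 0.128291
  y ← -1.200000 + (0.48/2)·(0.060000 + 0.128291) = -1.154810
t=0.480000, y=-1.154810:
  k1 = f(0.480000, -1.154810) = 0.166413
  k2 = f(0.960000, -1.074932) = 0.344521
  y ← -1.154810 + (0.48/2)·(0.166413 + 0.344521) = -1.032186
y(0.96) ≈ -1.0322

-1.0322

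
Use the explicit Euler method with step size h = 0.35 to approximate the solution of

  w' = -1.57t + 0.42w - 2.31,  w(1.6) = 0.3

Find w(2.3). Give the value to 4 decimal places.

Euler: w_{n+1} = w_n + h·f(t_n, w_n).
t=1.600000, w=0.300000: f=-4.696000 → w ← 0.300000 + 0.35·(-4.696000) = -1.343600
t=1.950000, w=-1.343600: f=-5.935812 → w ← -1.343600 + 0.35·(-5.935812) = -3.421134
w(2.3) ≈ -3.4211

-3.4211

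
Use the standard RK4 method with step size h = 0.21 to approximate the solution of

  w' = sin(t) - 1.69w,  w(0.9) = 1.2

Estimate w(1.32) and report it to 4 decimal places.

RK4: k1 = f(t_n, w_n); k2 = f(t_n + h/2, w_n + (h/2)·k1); k3 = f(t_n + h/2, w_n + (h/2)·k2); k4 = f(t_n + h, w_n + h·k3); w_{n+1} = w_n + (h/6)·(k1 + 2k2 + 2k3 + k4).
t=0.900000, w=1.200000:
  k1 = f(0.900000, 1.200000) = -1.244673
  k2 = f(1.005000, 1.069309) = -0.962971
  k3 = f(1.005000, 1.098888) = -1.012959
  k4 = f(1.110000, 0.987279) = -0.772802
  w ← 1.200000 + (0.21/6)·(k1 + 2k2 + 2k3 + k4) = 0.991073
t=1.110000, w=0.991073:
  k1 = f(1.110000, 0.991073) = -0.779215
  k2 = f(1.215000, 0.909256) = -0.599273
  k3 = f(1.215000, 0.928150) = -0.631204
  k4 = f(1.320000, 0.858521) = -0.482185
  w ← 0.991073 + (0.21/6)·(k1 + 2k2 + 2k3 + k4) = 0.860791
w(1.32) ≈ 0.8608

0.8608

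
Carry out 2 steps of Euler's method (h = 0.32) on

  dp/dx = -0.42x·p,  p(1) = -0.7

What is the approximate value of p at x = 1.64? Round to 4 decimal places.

Euler: p_{n+1} = p_n + h·f(x_n, p_n).
x=1.000000, p=-0.700000: f=0.294000 → p ← -0.700000 + 0.32·0.294000 = -0.605920
x=1.320000, p=-0.605920: f=0.335922 → p ← -0.605920 + 0.32·0.335922 = -0.498425
p(1.64) ≈ -0.4984

-0.4984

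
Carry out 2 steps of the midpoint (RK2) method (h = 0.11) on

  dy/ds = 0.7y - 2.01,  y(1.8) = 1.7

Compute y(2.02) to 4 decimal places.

Midpoint: k1 = f(s_n, y_n); k2 = f(s_n + h/2, y_n + (h/2)·k1); y_{n+1} = y_n + h·k2.
s=1.800000, y=1.700000:
  k1 = f(1.800000, 1.700000) = -0.820000
  k2 = f(1.855000, 1.654900) = -0.851570
  y ← 1.700000 + 0.11·(-0.851570) = 1.606327
s=1.910000, y=1.606327:
  k1 = f(1.910000, 1.606327) = -0.885571
  k2 = f(1.965000, 1.557621) = -0.919665
  y ← 1.606327 + 0.11·(-0.919665) = 1.505164
y(2.02) ≈ 1.5052

1.5052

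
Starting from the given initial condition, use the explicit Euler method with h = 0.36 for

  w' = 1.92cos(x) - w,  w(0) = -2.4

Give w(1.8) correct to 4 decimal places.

Euler: w_{n+1} = w_n + h·f(x_n, w_n).
x=0.000000, w=-2.400000: f=4.320000 → w ← -2.400000 + 0.36·4.320000 = -0.844800
x=0.360000, w=-0.844800: f=2.641722 → w ← -0.844800 + 0.36·2.641722 = 0.106220
x=0.720000, w=0.106220: f=1.337247 → w ← 0.106220 + 0.36·1.337247 = 0.587629
x=1.080000, w=0.587629: f=0.317322 → w ← 0.587629 + 0.36·0.317322 = 0.701865
x=1.440000, w=0.701865: f=-0.451451 → w ← 0.701865 + 0.36·(-0.451451) = 0.539342
w(1.8) ≈ 0.5393

0.5393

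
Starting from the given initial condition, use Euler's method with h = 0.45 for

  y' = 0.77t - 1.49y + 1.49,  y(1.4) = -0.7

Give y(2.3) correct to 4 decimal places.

1.6163

Euler: y_{n+1} = y_n + h·f(t_n, y_n).
t=1.400000, y=-0.700000: f=3.611000 → y ← -0.700000 + 0.45·3.611000 = 0.924950
t=1.850000, y=0.924950: f=1.536325 → y ← 0.924950 + 0.45·1.536325 = 1.616296
y(2.3) ≈ 1.6163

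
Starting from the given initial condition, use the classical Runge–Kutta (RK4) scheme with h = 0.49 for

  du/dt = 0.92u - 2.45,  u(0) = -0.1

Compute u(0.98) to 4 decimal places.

RK4: k1 = f(t_n, u_n); k2 = f(t_n + h/2, u_n + (h/2)·k1); k3 = f(t_n + h/2, u_n + (h/2)·k2); k4 = f(t_n + h, u_n + h·k3); u_{n+1} = u_n + (h/6)·(k1 + 2k2 + 2k3 + k4).
t=0.000000, u=-0.100000:
  k1 = f(0.000000, -0.100000) = -2.542000
  k2 = f(0.245000, -0.722790) = -3.114967
  k3 = f(0.245000, -0.863167) = -3.244114
  k4 = f(0.490000, -1.689616) = -4.004446
  u ← -0.100000 + (0.49/6)·(k1 + 2k2 + 2k3 + k4) = -1.673276
t=0.490000, u=-1.673276:
  k1 = f(0.490000, -1.673276) = -3.989414
  k2 = f(0.735000, -2.650683) = -4.888628
  k3 = f(0.735000, -2.870990) = -5.091311
  k4 = f(0.980000, -4.168019) = -6.284577
  u ← -1.673276 + (0.49/6)·(k1 + 2k2 + 2k3 + k4) = -4.142376
u(0.98) ≈ -4.1424

-4.1424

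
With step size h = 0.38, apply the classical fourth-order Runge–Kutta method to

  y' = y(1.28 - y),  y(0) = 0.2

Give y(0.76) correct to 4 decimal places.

0.4208

RK4: k1 = f(x_n, y_n); k2 = f(x_n + h/2, y_n + (h/2)·k1); k3 = f(x_n + h/2, y_n + (h/2)·k2); k4 = f(x_n + h, y_n + h·k3); y_{n+1} = y_n + (h/6)·(k1 + 2k2 + 2k3 + k4).
x=0.000000, y=0.200000:
  k1 = f(0.000000, 0.200000) = 0.216000
  k2 = f(0.190000, 0.241040) = 0.250431
  k3 = f(0.190000, 0.247582) = 0.255608
  k4 = f(0.380000, 0.297131) = 0.292041
  y ← 0.200000 + (0.38/6)·(k1 + 2k2 + 2k3 + k4) = 0.296274
x=0.380000, y=0.296274:
  k1 = f(0.380000, 0.296274) = 0.291453
  k2 = f(0.570000, 0.351650) = 0.326454
  k3 = f(0.570000, 0.358301) = 0.330245
  k4 = f(0.760000, 0.421767) = 0.361975
  y ← 0.296274 + (0.38/6)·(k1 + 2k2 + 2k3 + k4) = 0.420840
y(0.76) ≈ 0.4208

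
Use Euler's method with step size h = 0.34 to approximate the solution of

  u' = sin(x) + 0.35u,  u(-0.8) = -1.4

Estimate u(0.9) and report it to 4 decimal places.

-2.8375

Euler: u_{n+1} = u_n + h·f(x_n, u_n).
x=-0.800000, u=-1.400000: f=-1.207356 → u ← -1.400000 + 0.34·(-1.207356) = -1.810501
x=-0.460000, u=-1.810501: f=-1.077623 → u ← -1.810501 + 0.34·(-1.077623) = -2.176893
x=-0.120000, u=-2.176893: f=-0.881625 → u ← -2.176893 + 0.34·(-0.881625) = -2.476645
x=0.220000, u=-2.476645: f=-0.648596 → u ← -2.476645 + 0.34·(-0.648596) = -2.697168
x=0.560000, u=-2.697168: f=-0.412823 → u ← -2.697168 + 0.34·(-0.412823) = -2.837528
u(0.9) ≈ -2.8375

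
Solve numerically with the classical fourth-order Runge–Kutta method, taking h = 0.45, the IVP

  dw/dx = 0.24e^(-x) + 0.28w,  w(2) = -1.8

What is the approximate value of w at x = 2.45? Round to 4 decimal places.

RK4: k1 = f(x_n, w_n); k2 = f(x_n + h/2, w_n + (h/2)·k1); k3 = f(x_n + h/2, w_n + (h/2)·k2); k4 = f(x_n + h, w_n + h·k3); w_{n+1} = w_n + (h/6)·(k1 + 2k2 + 2k3 + k4).
x=2.000000, w=-1.800000:
  k1 = f(2.000000, -1.800000) = -0.471520
  k2 = f(2.225000, -1.906092) = -0.507770
  k3 = f(2.225000, -1.914248) = -0.510053
  k4 = f(2.450000, -2.029524) = -0.547556
  w ← -1.800000 + (0.45/6)·(k1 + 2k2 + 2k3 + k4) = -2.029104
w(2.45) ≈ -2.0291

-2.0291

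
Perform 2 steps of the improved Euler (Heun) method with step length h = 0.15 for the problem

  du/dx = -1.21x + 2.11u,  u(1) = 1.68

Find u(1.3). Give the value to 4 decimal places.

Heun: k1 = f(x_n, u_n); k2 = f(x_n + h, u_n + h·k1); u_{n+1} = u_n + (h/2)·(k1 + k2).
x=1.000000, u=1.680000:
  k1 = f(1.000000, 1.680000) = 2.334800
  k2 = f(1.150000, 2.030220) = 2.892264
  u ← 1.680000 + (0.15/2)·(2.334800 + 2.892264) = 2.072030
x=1.150000, u=2.072030:
  k1 = f(1.150000, 2.072030) = 2.980483
  k2 = f(1.300000, 2.519102) = 3.742306
  u ← 2.072030 + (0.15/2)·(2.980483 + 3.742306) = 2.576239
u(1.3) ≈ 2.5762

2.5762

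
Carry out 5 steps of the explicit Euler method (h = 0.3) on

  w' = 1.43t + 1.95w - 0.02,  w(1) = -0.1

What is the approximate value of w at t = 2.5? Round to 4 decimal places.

7.7957

Euler: w_{n+1} = w_n + h·f(t_n, w_n).
t=1.000000, w=-0.100000: f=1.215000 → w ← -0.100000 + 0.3·1.215000 = 0.264500
t=1.300000, w=0.264500: f=2.354775 → w ← 0.264500 + 0.3·2.354775 = 0.970932
t=1.600000, w=0.970932: f=4.161318 → w ← 0.970932 + 0.3·4.161318 = 2.219328
t=1.900000, w=2.219328: f=7.024690 → w ← 2.219328 + 0.3·7.024690 = 4.326735
t=2.200000, w=4.326735: f=11.563133 → w ← 4.326735 + 0.3·11.563133 = 7.795675
w(2.5) ≈ 7.7957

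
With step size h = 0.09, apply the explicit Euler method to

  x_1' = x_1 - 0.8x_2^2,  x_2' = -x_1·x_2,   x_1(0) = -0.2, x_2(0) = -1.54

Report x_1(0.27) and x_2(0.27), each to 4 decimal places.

-0.8443, -1.7103

Euler on (x_1,x_2): x_1_{n+1} = x_1_n + h·x_1', x_2_{n+1} = x_2_n + h·x_2'.
0.000000: (-0.200000, -1.540000); f=(-2.097280, -0.308000) → (-0.388755, -1.567720)
0.090000: (-0.388755, -1.567720); f=(-2.354952, -0.609459) → (-0.600701, -1.622571)
0.180000: (-0.600701, -1.622571); f=(-2.706891, -0.974680) → (-0.844321, -1.710293)
(x_1(0.27), x_2(0.27)) ≈ (-0.8443, -1.7103)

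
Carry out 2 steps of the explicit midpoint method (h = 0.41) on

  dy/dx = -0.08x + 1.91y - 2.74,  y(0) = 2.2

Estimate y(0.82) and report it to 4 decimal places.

4.7377

Midpoint: k1 = f(x_n, y_n); k2 = f(x_n + h/2, y_n + (h/2)·k1); y_{n+1} = y_n + h·k2.
x=0.000000, y=2.200000:
  k1 = f(0.000000, 2.200000) = 1.462000
  k2 = f(0.205000, 2.499710) = 2.018046
  y ← 2.200000 + 0.41·2.018046 = 3.027399
x=0.410000, y=3.027399:
  k1 = f(0.410000, 3.027399) = 3.009532
  k2 = f(0.615000, 3.644353) = 4.171514
  y ← 3.027399 + 0.41·4.171514 = 4.737720
y(0.82) ≈ 4.7377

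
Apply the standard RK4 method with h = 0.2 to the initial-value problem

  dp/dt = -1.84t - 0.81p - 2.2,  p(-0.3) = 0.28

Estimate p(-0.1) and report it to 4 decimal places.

RK4: k1 = f(t_n, p_n); k2 = f(t_n + h/2, p_n + (h/2)·k1); k3 = f(t_n + h/2, p_n + (h/2)·k2); k4 = f(t_n + h, p_n + h·k3); p_{n+1} = p_n + (h/6)·(k1 + 2k2 + 2k3 + k4).
t=-0.300000, p=0.280000:
  k1 = f(-0.300000, 0.280000) = -1.874800
  k2 = f(-0.200000, 0.092520) = -1.906941
  k3 = f(-0.200000, 0.089306) = -1.904338
  k4 = f(-0.100000, -0.100868) = -1.934297
  p ← 0.280000 + (0.2/6)·(k1 + 2k2 + 2k3 + k4) = -0.101055
p(-0.1) ≈ -0.1011

-0.1011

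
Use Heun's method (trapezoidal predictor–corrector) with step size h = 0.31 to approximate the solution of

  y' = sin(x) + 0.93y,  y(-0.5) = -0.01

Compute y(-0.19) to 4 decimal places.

Heun: k1 = f(x_n, y_n); k2 = f(x_n + h, y_n + h·k1); y_{n+1} = y_n + (h/2)·(k1 + k2).
x=-0.500000, y=-0.010000:
  k1 = f(-0.500000, -0.010000) = -0.488726
  k2 = f(-0.190000, -0.161505) = -0.339058
  y ← -0.010000 + (0.31/2)·(-0.488726 + (-0.339058)) = -0.138307
y(-0.19) ≈ -0.1383

-0.1383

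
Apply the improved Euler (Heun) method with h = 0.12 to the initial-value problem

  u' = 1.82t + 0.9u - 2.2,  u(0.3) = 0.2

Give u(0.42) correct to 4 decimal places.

Heun: k1 = f(t_n, u_n); k2 = f(t_n + h, u_n + h·k1); u_{n+1} = u_n + (h/2)·(k1 + k2).
t=0.300000, u=0.200000:
  k1 = f(0.300000, 0.200000) = -1.474000
  k2 = f(0.420000, 0.023120) = -1.414792
  u ← 0.200000 + (0.12/2)·(-1.474000 + (-1.414792)) = 0.026672
u(0.42) ≈ 0.0267

0.0267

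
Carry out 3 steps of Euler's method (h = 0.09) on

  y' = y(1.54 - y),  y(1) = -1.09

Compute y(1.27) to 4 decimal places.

-2.1934

Euler: y_{n+1} = y_n + h·f(x_n, y_n).
x=1.000000, y=-1.090000: f=-2.866700 → y ← -1.090000 + 0.09·(-2.866700) = -1.348003
x=1.090000, y=-1.348003: f=-3.893037 → y ← -1.348003 + 0.09·(-3.893037) = -1.698376
x=1.180000, y=-1.698376: f=-5.499982 → y ← -1.698376 + 0.09·(-5.499982) = -2.193375
y(1.27) ≈ -2.1934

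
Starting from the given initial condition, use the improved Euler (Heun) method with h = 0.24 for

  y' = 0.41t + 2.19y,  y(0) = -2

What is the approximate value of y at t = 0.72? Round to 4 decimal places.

-9.0370

Heun: k1 = f(t_n, y_n); k2 = f(t_n + h, y_n + h·k1); y_{n+1} = y_n + (h/2)·(k1 + k2).
t=0.000000, y=-2.000000:
  k1 = f(0.000000, -2.000000) = -4.380000
  k2 = f(0.240000, -3.051200) = -6.583728
  y ← -2.000000 + (0.24/2)·(-4.380000 + (-6.583728)) = -3.315647
t=0.240000, y=-3.315647:
  k1 = f(0.240000, -3.315647) = -7.162868
  k2 = f(0.480000, -5.034736) = -10.829271
  y ← -3.315647 + (0.24/2)·(-7.162868 + (-10.829271)) = -5.474704
t=0.480000, y=-5.474704:
  k1 = f(0.480000, -5.474704) = -11.792802
  k2 = f(0.720000, -8.304976) = -17.892698
  y ← -5.474704 + (0.24/2)·(-11.792802 + (-17.892698)) = -9.036964
y(0.72) ≈ -9.0370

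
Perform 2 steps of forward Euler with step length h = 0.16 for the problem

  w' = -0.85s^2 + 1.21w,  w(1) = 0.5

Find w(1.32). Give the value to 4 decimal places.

0.3670

Euler: w_{n+1} = w_n + h·f(s_n, w_n).
s=1.000000, w=0.500000: f=-0.245000 → w ← 0.500000 + 0.16·(-0.245000) = 0.460800
s=1.160000, w=0.460800: f=-0.586192 → w ← 0.460800 + 0.16·(-0.586192) = 0.367009
w(1.32) ≈ 0.3670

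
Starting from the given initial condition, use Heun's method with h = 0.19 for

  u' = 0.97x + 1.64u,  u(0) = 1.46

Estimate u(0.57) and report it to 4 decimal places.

Heun: k1 = f(x_n, u_n); k2 = f(x_n + h, u_n + h·k1); u_{n+1} = u_n + (h/2)·(k1 + k2).
x=0.000000, u=1.460000:
  k1 = f(0.000000, 1.460000) = 2.394400
  k2 = f(0.190000, 1.914936) = 3.324795
  u ← 1.460000 + (0.19/2)·(2.394400 + 3.324795) = 2.003324
x=0.190000, u=2.003324:
  k1 = f(0.190000, 2.003324) = 3.469751
  k2 = f(0.380000, 2.662576) = 4.735225
  u ← 2.003324 + (0.19/2)·(3.469751 + 4.735225) = 2.782796
x=0.380000, u=2.782796:
  k1 = f(0.380000, 2.782796) = 4.932386
  k2 = f(0.570000, 3.719949) = 6.653617
  u ← 2.782796 + (0.19/2)·(4.932386 + 6.653617) = 3.883466
u(0.57) ≈ 3.8835

3.8835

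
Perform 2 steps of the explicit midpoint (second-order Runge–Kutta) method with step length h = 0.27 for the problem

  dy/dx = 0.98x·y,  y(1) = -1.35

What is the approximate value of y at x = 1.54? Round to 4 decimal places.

-2.5946

Midpoint: k1 = f(x_n, y_n); k2 = f(x_n + h/2, y_n + (h/2)·k1); y_{n+1} = y_n + h·k2.
x=1.000000, y=-1.350000:
  k1 = f(1.000000, -1.350000) = -1.323000
  k2 = f(1.135000, -1.528605) = -1.700267
  y ← -1.350000 + 0.27·(-1.700267) = -1.809072
x=1.270000, y=-1.809072:
  k1 = f(1.270000, -1.809072) = -2.251571
  k2 = f(1.405000, -2.113034) = -2.909437
  y ← -1.809072 + 0.27·(-2.909437) = -2.594620
y(1.54) ≈ -2.5946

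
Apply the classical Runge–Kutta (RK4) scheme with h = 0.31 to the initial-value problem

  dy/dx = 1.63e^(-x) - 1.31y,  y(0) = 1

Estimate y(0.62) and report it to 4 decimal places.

RK4: k1 = f(x_n, y_n); k2 = f(x_n + h/2, y_n + (h/2)·k1); k3 = f(x_n + h/2, y_n + (h/2)·k2); k4 = f(x_n + h, y_n + h·k3); y_{n+1} = y_n + (h/6)·(k1 + 2k2 + 2k3 + k4).
x=0.000000, y=1.000000:
  k1 = f(0.000000, 1.000000) = 0.320000
  k2 = f(0.155000, 1.049600) = 0.020981
  k3 = f(0.155000, 1.003252) = 0.081697
  k4 = f(0.310000, 1.025326) = -0.147658
  y ← 1.000000 + (0.31/6)·(k1 + 2k2 + 2k3 + k4) = 1.019514
x=0.310000, y=1.019514:
  k1 = f(0.310000, 1.019514) = -0.140045
  k2 = f(0.465000, 0.997807) = -0.283267
  k3 = f(0.465000, 0.975608) = -0.254186
  k4 = f(0.620000, 0.940717) = -0.355489
  y ← 1.019514 + (0.31/6)·(k1 + 2k2 + 2k3 + k4) = 0.938375
y(0.62) ≈ 0.9384

0.9384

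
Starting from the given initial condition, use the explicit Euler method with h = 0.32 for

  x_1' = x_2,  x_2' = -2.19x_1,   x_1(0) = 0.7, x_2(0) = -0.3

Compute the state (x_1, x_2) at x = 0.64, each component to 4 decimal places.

Euler on (x_1,x_2): x_1_{n+1} = x_1_n + h·x_1', x_2_{n+1} = x_2_n + h·x_2'.
0.000000: (0.700000, -0.300000); f=(-0.300000, -1.533000) → (0.604000, -0.790560)
0.320000: (0.604000, -0.790560); f=(-0.790560, -1.322760) → (0.351021, -1.213843)
(x_1(0.64), x_2(0.64)) ≈ (0.3510, -1.2138)

0.3510, -1.2138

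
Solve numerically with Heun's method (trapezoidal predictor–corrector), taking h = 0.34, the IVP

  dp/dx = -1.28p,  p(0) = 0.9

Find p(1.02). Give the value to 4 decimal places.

Heun: k1 = f(x_n, p_n); k2 = f(x_n + h, p_n + h·k1); p_{n+1} = p_n + (h/2)·(k1 + k2).
x=0.000000, p=0.900000:
  k1 = f(0.000000, 0.900000) = -1.152000
  k2 = f(0.340000, 0.508320) = -0.650650
  p ← 0.900000 + (0.34/2)·(-1.152000 + (-0.650650)) = 0.593550
x=0.340000, p=0.593550:
  k1 = f(0.340000, 0.593550) = -0.759743
  k2 = f(0.680000, 0.335237) = -0.429103
  p ← 0.593550 + (0.34/2)·(-0.759743 + (-0.429103)) = 0.391446
x=0.680000, p=0.391446:
  k1 = f(0.680000, 0.391446) = -0.501050
  k2 = f(1.020000, 0.221089) = -0.282993
  p ← 0.391446 + (0.34/2)·(-0.501050 + (-0.282993)) = 0.258158
p(1.02) ≈ 0.2582

0.2582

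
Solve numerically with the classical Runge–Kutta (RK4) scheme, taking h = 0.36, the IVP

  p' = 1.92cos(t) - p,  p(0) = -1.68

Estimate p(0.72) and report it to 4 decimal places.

0.0694

RK4: k1 = f(t_n, p_n); k2 = f(t_n + h/2, p_n + (h/2)·k1); k3 = f(t_n + h/2, p_n + (h/2)·k2); k4 = f(t_n + h, p_n + h·k3); p_{n+1} = p_n + (h/6)·(k1 + 2k2 + 2k3 + k4).
t=0.000000, p=-1.680000:
  k1 = f(0.000000, -1.680000) = 3.600000
  k2 = f(0.180000, -1.032000) = 2.920980
  k3 = f(0.180000, -1.154224) = 3.043204
  k4 = f(0.360000, -0.584447) = 2.381369
  p ← -1.680000 + (0.36/6)·(k1 + 2k2 + 2k3 + k4) = -0.605416
t=0.360000, p=-0.605416:
  k1 = f(0.360000, -0.605416) = 2.402338
  k2 = f(0.540000, -0.172995) = 1.819796
  k3 = f(0.540000, -0.277853) = 1.924653
  k4 = f(0.720000, 0.087459) = 1.356008
  p ← -0.605416 + (0.36/6)·(k1 + 2k2 + 2k3 + k4) = 0.069419
p(0.72) ≈ 0.0694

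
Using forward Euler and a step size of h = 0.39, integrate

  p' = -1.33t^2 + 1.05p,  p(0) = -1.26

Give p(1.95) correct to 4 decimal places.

Euler: p_{n+1} = p_n + h·f(t_n, p_n).
t=0.000000, p=-1.260000: f=-1.323000 → p ← -1.260000 + 0.39·(-1.323000) = -1.775970
t=0.390000, p=-1.775970: f=-2.067061 → p ← -1.775970 + 0.39·(-2.067061) = -2.582124
t=0.780000, p=-2.582124: f=-3.520402 → p ← -2.582124 + 0.39·(-3.520402) = -3.955081
t=1.170000, p=-3.955081: f=-5.973472 → p ← -3.955081 + 0.39·(-5.973472) = -6.284735
t=1.560000, p=-6.284735: f=-9.835660 → p ← -6.284735 + 0.39·(-9.835660) = -10.120642
p(1.95) ≈ -10.1206

-10.1206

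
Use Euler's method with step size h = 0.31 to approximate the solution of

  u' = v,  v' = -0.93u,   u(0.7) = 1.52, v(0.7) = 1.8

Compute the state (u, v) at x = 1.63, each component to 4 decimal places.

Euler on (u,v): u_{n+1} = u_n + h·u', v_{n+1} = v_n + h·v'.
0.700000: (1.520000, 1.800000); f=(1.800000, -1.413600) → (2.078000, 1.361784)
1.010000: (2.078000, 1.361784); f=(1.361784, -1.932540) → (2.500153, 0.762697)
1.320000: (2.500153, 0.762697); f=(0.762697, -2.325142) → (2.736589, 0.041902)
(u(1.63), v(1.63)) ≈ (2.7366, 0.0419)

2.7366, 0.0419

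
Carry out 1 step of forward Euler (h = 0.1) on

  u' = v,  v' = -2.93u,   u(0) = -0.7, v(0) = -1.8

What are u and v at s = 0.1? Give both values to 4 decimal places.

Euler on (u,v): u_{n+1} = u_n + h·u', v_{n+1} = v_n + h·v'.
0.000000: (-0.700000, -1.800000); f=(-1.800000, 2.051000) → (-0.880000, -1.594900)
(u(0.1), v(0.1)) ≈ (-0.8800, -1.5949)

-0.8800, -1.5949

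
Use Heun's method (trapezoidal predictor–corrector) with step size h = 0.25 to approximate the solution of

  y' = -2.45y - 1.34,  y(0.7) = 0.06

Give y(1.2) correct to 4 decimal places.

Heun: k1 = f(t_n, y_n); k2 = f(t_n + h, y_n + h·k1); y_{n+1} = y_n + (h/2)·(k1 + k2).
t=0.700000, y=0.060000:
  k1 = f(0.700000, 0.060000) = -1.487000
  k2 = f(0.950000, -0.311750) = -0.576212
  y ← 0.060000 + (0.25/2)·(-1.487000 + (-0.576212)) = -0.197902
t=0.950000, y=-0.197902:
  k1 = f(0.950000, -0.197902) = -0.855141
  k2 = f(1.200000, -0.411687) = -0.331367
  y ← -0.197902 + (0.25/2)·(-0.855141 + (-0.331367)) = -0.346215
y(1.2) ≈ -0.3462

-0.3462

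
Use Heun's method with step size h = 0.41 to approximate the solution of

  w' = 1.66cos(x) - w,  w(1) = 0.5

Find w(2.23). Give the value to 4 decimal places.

-0.0657

Heun: k1 = f(x_n, w_n); k2 = f(x_n + h, w_n + h·k1); w_{n+1} = w_n + (h/2)·(k1 + k2).
x=1.000000, w=0.500000:
  k1 = f(1.000000, 0.500000) = 0.396902
  k2 = f(1.410000, 0.662730) = -0.396957
  w ← 0.500000 + (0.41/2)·(0.396902 + (-0.396957)) = 0.499989
x=1.410000, w=0.499989:
  k1 = f(1.410000, 0.499989) = -0.234216
  k2 = f(1.820000, 0.403960) = -0.813370
  w ← 0.499989 + (0.41/2)·(-0.234216 + (-0.813370)) = 0.285234
x=1.820000, w=0.285234:
  k1 = f(1.820000, 0.285234) = -0.694643
  k2 = f(2.230000, 0.000430) = -1.017159
  w ← 0.285234 + (0.41/2)·(-0.694643 + (-1.017159)) = -0.065686
w(2.23) ≈ -0.0657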